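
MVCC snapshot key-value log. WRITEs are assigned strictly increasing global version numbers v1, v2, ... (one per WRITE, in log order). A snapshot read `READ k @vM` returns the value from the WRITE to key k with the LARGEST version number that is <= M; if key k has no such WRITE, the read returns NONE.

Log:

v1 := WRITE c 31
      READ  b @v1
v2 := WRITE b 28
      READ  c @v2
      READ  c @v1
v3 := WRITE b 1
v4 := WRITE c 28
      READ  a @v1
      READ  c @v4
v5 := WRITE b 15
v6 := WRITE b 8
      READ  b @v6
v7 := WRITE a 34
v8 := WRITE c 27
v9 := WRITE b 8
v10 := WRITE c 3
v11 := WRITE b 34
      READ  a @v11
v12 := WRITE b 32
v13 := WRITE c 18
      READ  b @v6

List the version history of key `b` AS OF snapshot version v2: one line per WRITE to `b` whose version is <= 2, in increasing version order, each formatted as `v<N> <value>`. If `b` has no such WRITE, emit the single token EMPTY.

Scan writes for key=b with version <= 2:
  v1 WRITE c 31 -> skip
  v2 WRITE b 28 -> keep
  v3 WRITE b 1 -> drop (> snap)
  v4 WRITE c 28 -> skip
  v5 WRITE b 15 -> drop (> snap)
  v6 WRITE b 8 -> drop (> snap)
  v7 WRITE a 34 -> skip
  v8 WRITE c 27 -> skip
  v9 WRITE b 8 -> drop (> snap)
  v10 WRITE c 3 -> skip
  v11 WRITE b 34 -> drop (> snap)
  v12 WRITE b 32 -> drop (> snap)
  v13 WRITE c 18 -> skip
Collected: [(2, 28)]

Answer: v2 28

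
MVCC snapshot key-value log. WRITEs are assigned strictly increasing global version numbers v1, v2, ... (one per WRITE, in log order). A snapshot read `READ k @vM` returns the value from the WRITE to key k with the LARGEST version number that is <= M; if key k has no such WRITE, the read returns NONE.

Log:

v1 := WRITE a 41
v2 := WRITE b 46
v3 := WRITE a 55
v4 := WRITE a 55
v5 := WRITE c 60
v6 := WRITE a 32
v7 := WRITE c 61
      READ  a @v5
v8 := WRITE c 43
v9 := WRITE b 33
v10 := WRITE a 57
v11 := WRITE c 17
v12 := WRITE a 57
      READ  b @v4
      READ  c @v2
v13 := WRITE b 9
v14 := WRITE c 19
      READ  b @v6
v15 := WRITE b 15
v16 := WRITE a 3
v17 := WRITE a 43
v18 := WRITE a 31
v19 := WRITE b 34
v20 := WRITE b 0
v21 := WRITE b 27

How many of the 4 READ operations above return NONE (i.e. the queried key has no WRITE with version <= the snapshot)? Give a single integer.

v1: WRITE a=41  (a history now [(1, 41)])
v2: WRITE b=46  (b history now [(2, 46)])
v3: WRITE a=55  (a history now [(1, 41), (3, 55)])
v4: WRITE a=55  (a history now [(1, 41), (3, 55), (4, 55)])
v5: WRITE c=60  (c history now [(5, 60)])
v6: WRITE a=32  (a history now [(1, 41), (3, 55), (4, 55), (6, 32)])
v7: WRITE c=61  (c history now [(5, 60), (7, 61)])
READ a @v5: history=[(1, 41), (3, 55), (4, 55), (6, 32)] -> pick v4 -> 55
v8: WRITE c=43  (c history now [(5, 60), (7, 61), (8, 43)])
v9: WRITE b=33  (b history now [(2, 46), (9, 33)])
v10: WRITE a=57  (a history now [(1, 41), (3, 55), (4, 55), (6, 32), (10, 57)])
v11: WRITE c=17  (c history now [(5, 60), (7, 61), (8, 43), (11, 17)])
v12: WRITE a=57  (a history now [(1, 41), (3, 55), (4, 55), (6, 32), (10, 57), (12, 57)])
READ b @v4: history=[(2, 46), (9, 33)] -> pick v2 -> 46
READ c @v2: history=[(5, 60), (7, 61), (8, 43), (11, 17)] -> no version <= 2 -> NONE
v13: WRITE b=9  (b history now [(2, 46), (9, 33), (13, 9)])
v14: WRITE c=19  (c history now [(5, 60), (7, 61), (8, 43), (11, 17), (14, 19)])
READ b @v6: history=[(2, 46), (9, 33), (13, 9)] -> pick v2 -> 46
v15: WRITE b=15  (b history now [(2, 46), (9, 33), (13, 9), (15, 15)])
v16: WRITE a=3  (a history now [(1, 41), (3, 55), (4, 55), (6, 32), (10, 57), (12, 57), (16, 3)])
v17: WRITE a=43  (a history now [(1, 41), (3, 55), (4, 55), (6, 32), (10, 57), (12, 57), (16, 3), (17, 43)])
v18: WRITE a=31  (a history now [(1, 41), (3, 55), (4, 55), (6, 32), (10, 57), (12, 57), (16, 3), (17, 43), (18, 31)])
v19: WRITE b=34  (b history now [(2, 46), (9, 33), (13, 9), (15, 15), (19, 34)])
v20: WRITE b=0  (b history now [(2, 46), (9, 33), (13, 9), (15, 15), (19, 34), (20, 0)])
v21: WRITE b=27  (b history now [(2, 46), (9, 33), (13, 9), (15, 15), (19, 34), (20, 0), (21, 27)])
Read results in order: ['55', '46', 'NONE', '46']
NONE count = 1

Answer: 1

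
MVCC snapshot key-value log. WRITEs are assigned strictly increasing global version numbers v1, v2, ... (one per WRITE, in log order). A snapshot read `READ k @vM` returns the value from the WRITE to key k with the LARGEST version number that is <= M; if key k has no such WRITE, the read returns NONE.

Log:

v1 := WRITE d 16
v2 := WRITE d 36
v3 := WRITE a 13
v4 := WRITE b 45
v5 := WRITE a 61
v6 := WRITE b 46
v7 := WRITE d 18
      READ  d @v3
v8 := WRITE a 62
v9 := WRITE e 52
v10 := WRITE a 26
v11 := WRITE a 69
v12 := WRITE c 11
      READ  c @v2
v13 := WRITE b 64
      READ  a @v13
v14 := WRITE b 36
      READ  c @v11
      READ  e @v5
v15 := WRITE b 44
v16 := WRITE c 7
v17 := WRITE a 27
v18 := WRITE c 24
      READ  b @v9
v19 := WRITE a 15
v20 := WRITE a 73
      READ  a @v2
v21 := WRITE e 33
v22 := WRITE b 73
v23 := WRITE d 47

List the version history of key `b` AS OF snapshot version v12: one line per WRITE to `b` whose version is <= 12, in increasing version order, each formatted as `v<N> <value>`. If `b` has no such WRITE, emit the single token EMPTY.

Scan writes for key=b with version <= 12:
  v1 WRITE d 16 -> skip
  v2 WRITE d 36 -> skip
  v3 WRITE a 13 -> skip
  v4 WRITE b 45 -> keep
  v5 WRITE a 61 -> skip
  v6 WRITE b 46 -> keep
  v7 WRITE d 18 -> skip
  v8 WRITE a 62 -> skip
  v9 WRITE e 52 -> skip
  v10 WRITE a 26 -> skip
  v11 WRITE a 69 -> skip
  v12 WRITE c 11 -> skip
  v13 WRITE b 64 -> drop (> snap)
  v14 WRITE b 36 -> drop (> snap)
  v15 WRITE b 44 -> drop (> snap)
  v16 WRITE c 7 -> skip
  v17 WRITE a 27 -> skip
  v18 WRITE c 24 -> skip
  v19 WRITE a 15 -> skip
  v20 WRITE a 73 -> skip
  v21 WRITE e 33 -> skip
  v22 WRITE b 73 -> drop (> snap)
  v23 WRITE d 47 -> skip
Collected: [(4, 45), (6, 46)]

Answer: v4 45
v6 46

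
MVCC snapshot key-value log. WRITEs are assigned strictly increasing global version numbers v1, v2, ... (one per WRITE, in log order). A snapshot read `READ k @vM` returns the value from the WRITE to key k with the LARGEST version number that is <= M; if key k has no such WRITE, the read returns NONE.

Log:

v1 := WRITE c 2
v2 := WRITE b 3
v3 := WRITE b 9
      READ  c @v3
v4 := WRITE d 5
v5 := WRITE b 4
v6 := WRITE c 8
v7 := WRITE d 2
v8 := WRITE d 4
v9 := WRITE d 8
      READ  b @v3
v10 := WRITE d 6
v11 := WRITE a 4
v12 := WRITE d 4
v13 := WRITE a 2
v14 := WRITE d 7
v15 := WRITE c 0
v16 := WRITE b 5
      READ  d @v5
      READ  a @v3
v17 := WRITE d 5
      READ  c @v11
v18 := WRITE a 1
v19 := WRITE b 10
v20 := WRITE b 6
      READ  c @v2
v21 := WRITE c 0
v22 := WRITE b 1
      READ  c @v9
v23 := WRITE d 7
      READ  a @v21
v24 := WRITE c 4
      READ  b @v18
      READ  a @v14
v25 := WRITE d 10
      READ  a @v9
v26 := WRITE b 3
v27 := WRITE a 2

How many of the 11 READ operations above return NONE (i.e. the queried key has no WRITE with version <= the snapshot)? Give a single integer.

Answer: 2

Derivation:
v1: WRITE c=2  (c history now [(1, 2)])
v2: WRITE b=3  (b history now [(2, 3)])
v3: WRITE b=9  (b history now [(2, 3), (3, 9)])
READ c @v3: history=[(1, 2)] -> pick v1 -> 2
v4: WRITE d=5  (d history now [(4, 5)])
v5: WRITE b=4  (b history now [(2, 3), (3, 9), (5, 4)])
v6: WRITE c=8  (c history now [(1, 2), (6, 8)])
v7: WRITE d=2  (d history now [(4, 5), (7, 2)])
v8: WRITE d=4  (d history now [(4, 5), (7, 2), (8, 4)])
v9: WRITE d=8  (d history now [(4, 5), (7, 2), (8, 4), (9, 8)])
READ b @v3: history=[(2, 3), (3, 9), (5, 4)] -> pick v3 -> 9
v10: WRITE d=6  (d history now [(4, 5), (7, 2), (8, 4), (9, 8), (10, 6)])
v11: WRITE a=4  (a history now [(11, 4)])
v12: WRITE d=4  (d history now [(4, 5), (7, 2), (8, 4), (9, 8), (10, 6), (12, 4)])
v13: WRITE a=2  (a history now [(11, 4), (13, 2)])
v14: WRITE d=7  (d history now [(4, 5), (7, 2), (8, 4), (9, 8), (10, 6), (12, 4), (14, 7)])
v15: WRITE c=0  (c history now [(1, 2), (6, 8), (15, 0)])
v16: WRITE b=5  (b history now [(2, 3), (3, 9), (5, 4), (16, 5)])
READ d @v5: history=[(4, 5), (7, 2), (8, 4), (9, 8), (10, 6), (12, 4), (14, 7)] -> pick v4 -> 5
READ a @v3: history=[(11, 4), (13, 2)] -> no version <= 3 -> NONE
v17: WRITE d=5  (d history now [(4, 5), (7, 2), (8, 4), (9, 8), (10, 6), (12, 4), (14, 7), (17, 5)])
READ c @v11: history=[(1, 2), (6, 8), (15, 0)] -> pick v6 -> 8
v18: WRITE a=1  (a history now [(11, 4), (13, 2), (18, 1)])
v19: WRITE b=10  (b history now [(2, 3), (3, 9), (5, 4), (16, 5), (19, 10)])
v20: WRITE b=6  (b history now [(2, 3), (3, 9), (5, 4), (16, 5), (19, 10), (20, 6)])
READ c @v2: history=[(1, 2), (6, 8), (15, 0)] -> pick v1 -> 2
v21: WRITE c=0  (c history now [(1, 2), (6, 8), (15, 0), (21, 0)])
v22: WRITE b=1  (b history now [(2, 3), (3, 9), (5, 4), (16, 5), (19, 10), (20, 6), (22, 1)])
READ c @v9: history=[(1, 2), (6, 8), (15, 0), (21, 0)] -> pick v6 -> 8
v23: WRITE d=7  (d history now [(4, 5), (7, 2), (8, 4), (9, 8), (10, 6), (12, 4), (14, 7), (17, 5), (23, 7)])
READ a @v21: history=[(11, 4), (13, 2), (18, 1)] -> pick v18 -> 1
v24: WRITE c=4  (c history now [(1, 2), (6, 8), (15, 0), (21, 0), (24, 4)])
READ b @v18: history=[(2, 3), (3, 9), (5, 4), (16, 5), (19, 10), (20, 6), (22, 1)] -> pick v16 -> 5
READ a @v14: history=[(11, 4), (13, 2), (18, 1)] -> pick v13 -> 2
v25: WRITE d=10  (d history now [(4, 5), (7, 2), (8, 4), (9, 8), (10, 6), (12, 4), (14, 7), (17, 5), (23, 7), (25, 10)])
READ a @v9: history=[(11, 4), (13, 2), (18, 1)] -> no version <= 9 -> NONE
v26: WRITE b=3  (b history now [(2, 3), (3, 9), (5, 4), (16, 5), (19, 10), (20, 6), (22, 1), (26, 3)])
v27: WRITE a=2  (a history now [(11, 4), (13, 2), (18, 1), (27, 2)])
Read results in order: ['2', '9', '5', 'NONE', '8', '2', '8', '1', '5', '2', 'NONE']
NONE count = 2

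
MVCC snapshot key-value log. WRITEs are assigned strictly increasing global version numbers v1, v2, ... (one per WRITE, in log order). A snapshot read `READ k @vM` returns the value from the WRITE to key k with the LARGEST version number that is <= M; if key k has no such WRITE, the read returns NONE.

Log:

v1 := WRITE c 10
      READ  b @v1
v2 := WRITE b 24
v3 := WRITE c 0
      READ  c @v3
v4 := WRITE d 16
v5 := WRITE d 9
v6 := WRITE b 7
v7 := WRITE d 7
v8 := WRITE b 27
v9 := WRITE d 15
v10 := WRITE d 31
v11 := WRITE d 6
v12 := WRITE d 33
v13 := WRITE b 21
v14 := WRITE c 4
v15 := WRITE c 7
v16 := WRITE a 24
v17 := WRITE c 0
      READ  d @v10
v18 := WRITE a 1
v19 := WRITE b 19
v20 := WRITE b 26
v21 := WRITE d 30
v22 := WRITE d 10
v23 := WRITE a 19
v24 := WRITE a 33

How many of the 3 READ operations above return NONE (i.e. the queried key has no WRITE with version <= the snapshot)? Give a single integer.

Answer: 1

Derivation:
v1: WRITE c=10  (c history now [(1, 10)])
READ b @v1: history=[] -> no version <= 1 -> NONE
v2: WRITE b=24  (b history now [(2, 24)])
v3: WRITE c=0  (c history now [(1, 10), (3, 0)])
READ c @v3: history=[(1, 10), (3, 0)] -> pick v3 -> 0
v4: WRITE d=16  (d history now [(4, 16)])
v5: WRITE d=9  (d history now [(4, 16), (5, 9)])
v6: WRITE b=7  (b history now [(2, 24), (6, 7)])
v7: WRITE d=7  (d history now [(4, 16), (5, 9), (7, 7)])
v8: WRITE b=27  (b history now [(2, 24), (6, 7), (8, 27)])
v9: WRITE d=15  (d history now [(4, 16), (5, 9), (7, 7), (9, 15)])
v10: WRITE d=31  (d history now [(4, 16), (5, 9), (7, 7), (9, 15), (10, 31)])
v11: WRITE d=6  (d history now [(4, 16), (5, 9), (7, 7), (9, 15), (10, 31), (11, 6)])
v12: WRITE d=33  (d history now [(4, 16), (5, 9), (7, 7), (9, 15), (10, 31), (11, 6), (12, 33)])
v13: WRITE b=21  (b history now [(2, 24), (6, 7), (8, 27), (13, 21)])
v14: WRITE c=4  (c history now [(1, 10), (3, 0), (14, 4)])
v15: WRITE c=7  (c history now [(1, 10), (3, 0), (14, 4), (15, 7)])
v16: WRITE a=24  (a history now [(16, 24)])
v17: WRITE c=0  (c history now [(1, 10), (3, 0), (14, 4), (15, 7), (17, 0)])
READ d @v10: history=[(4, 16), (5, 9), (7, 7), (9, 15), (10, 31), (11, 6), (12, 33)] -> pick v10 -> 31
v18: WRITE a=1  (a history now [(16, 24), (18, 1)])
v19: WRITE b=19  (b history now [(2, 24), (6, 7), (8, 27), (13, 21), (19, 19)])
v20: WRITE b=26  (b history now [(2, 24), (6, 7), (8, 27), (13, 21), (19, 19), (20, 26)])
v21: WRITE d=30  (d history now [(4, 16), (5, 9), (7, 7), (9, 15), (10, 31), (11, 6), (12, 33), (21, 30)])
v22: WRITE d=10  (d history now [(4, 16), (5, 9), (7, 7), (9, 15), (10, 31), (11, 6), (12, 33), (21, 30), (22, 10)])
v23: WRITE a=19  (a history now [(16, 24), (18, 1), (23, 19)])
v24: WRITE a=33  (a history now [(16, 24), (18, 1), (23, 19), (24, 33)])
Read results in order: ['NONE', '0', '31']
NONE count = 1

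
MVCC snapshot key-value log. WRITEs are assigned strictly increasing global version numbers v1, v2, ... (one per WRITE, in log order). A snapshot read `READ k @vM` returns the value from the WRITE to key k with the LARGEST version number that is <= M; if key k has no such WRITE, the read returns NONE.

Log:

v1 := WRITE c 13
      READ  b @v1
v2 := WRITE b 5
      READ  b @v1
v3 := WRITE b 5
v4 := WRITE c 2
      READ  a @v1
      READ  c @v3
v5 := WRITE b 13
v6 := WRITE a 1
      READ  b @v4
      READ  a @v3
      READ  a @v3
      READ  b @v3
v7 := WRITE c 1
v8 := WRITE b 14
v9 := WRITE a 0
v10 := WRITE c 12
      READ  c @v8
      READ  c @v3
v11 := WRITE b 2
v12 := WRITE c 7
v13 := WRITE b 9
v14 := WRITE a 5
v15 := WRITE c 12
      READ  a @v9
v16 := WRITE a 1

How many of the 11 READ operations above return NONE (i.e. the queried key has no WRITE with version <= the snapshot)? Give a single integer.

Answer: 5

Derivation:
v1: WRITE c=13  (c history now [(1, 13)])
READ b @v1: history=[] -> no version <= 1 -> NONE
v2: WRITE b=5  (b history now [(2, 5)])
READ b @v1: history=[(2, 5)] -> no version <= 1 -> NONE
v3: WRITE b=5  (b history now [(2, 5), (3, 5)])
v4: WRITE c=2  (c history now [(1, 13), (4, 2)])
READ a @v1: history=[] -> no version <= 1 -> NONE
READ c @v3: history=[(1, 13), (4, 2)] -> pick v1 -> 13
v5: WRITE b=13  (b history now [(2, 5), (3, 5), (5, 13)])
v6: WRITE a=1  (a history now [(6, 1)])
READ b @v4: history=[(2, 5), (3, 5), (5, 13)] -> pick v3 -> 5
READ a @v3: history=[(6, 1)] -> no version <= 3 -> NONE
READ a @v3: history=[(6, 1)] -> no version <= 3 -> NONE
READ b @v3: history=[(2, 5), (3, 5), (5, 13)] -> pick v3 -> 5
v7: WRITE c=1  (c history now [(1, 13), (4, 2), (7, 1)])
v8: WRITE b=14  (b history now [(2, 5), (3, 5), (5, 13), (8, 14)])
v9: WRITE a=0  (a history now [(6, 1), (9, 0)])
v10: WRITE c=12  (c history now [(1, 13), (4, 2), (7, 1), (10, 12)])
READ c @v8: history=[(1, 13), (4, 2), (7, 1), (10, 12)] -> pick v7 -> 1
READ c @v3: history=[(1, 13), (4, 2), (7, 1), (10, 12)] -> pick v1 -> 13
v11: WRITE b=2  (b history now [(2, 5), (3, 5), (5, 13), (8, 14), (11, 2)])
v12: WRITE c=7  (c history now [(1, 13), (4, 2), (7, 1), (10, 12), (12, 7)])
v13: WRITE b=9  (b history now [(2, 5), (3, 5), (5, 13), (8, 14), (11, 2), (13, 9)])
v14: WRITE a=5  (a history now [(6, 1), (9, 0), (14, 5)])
v15: WRITE c=12  (c history now [(1, 13), (4, 2), (7, 1), (10, 12), (12, 7), (15, 12)])
READ a @v9: history=[(6, 1), (9, 0), (14, 5)] -> pick v9 -> 0
v16: WRITE a=1  (a history now [(6, 1), (9, 0), (14, 5), (16, 1)])
Read results in order: ['NONE', 'NONE', 'NONE', '13', '5', 'NONE', 'NONE', '5', '1', '13', '0']
NONE count = 5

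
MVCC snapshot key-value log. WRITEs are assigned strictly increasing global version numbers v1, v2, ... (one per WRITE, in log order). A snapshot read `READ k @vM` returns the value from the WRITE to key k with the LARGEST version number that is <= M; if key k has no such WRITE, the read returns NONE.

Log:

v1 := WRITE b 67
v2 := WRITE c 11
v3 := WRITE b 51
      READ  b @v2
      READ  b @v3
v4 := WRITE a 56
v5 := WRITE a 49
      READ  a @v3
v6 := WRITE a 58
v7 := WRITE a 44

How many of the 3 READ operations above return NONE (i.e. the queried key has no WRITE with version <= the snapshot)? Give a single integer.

Answer: 1

Derivation:
v1: WRITE b=67  (b history now [(1, 67)])
v2: WRITE c=11  (c history now [(2, 11)])
v3: WRITE b=51  (b history now [(1, 67), (3, 51)])
READ b @v2: history=[(1, 67), (3, 51)] -> pick v1 -> 67
READ b @v3: history=[(1, 67), (3, 51)] -> pick v3 -> 51
v4: WRITE a=56  (a history now [(4, 56)])
v5: WRITE a=49  (a history now [(4, 56), (5, 49)])
READ a @v3: history=[(4, 56), (5, 49)] -> no version <= 3 -> NONE
v6: WRITE a=58  (a history now [(4, 56), (5, 49), (6, 58)])
v7: WRITE a=44  (a history now [(4, 56), (5, 49), (6, 58), (7, 44)])
Read results in order: ['67', '51', 'NONE']
NONE count = 1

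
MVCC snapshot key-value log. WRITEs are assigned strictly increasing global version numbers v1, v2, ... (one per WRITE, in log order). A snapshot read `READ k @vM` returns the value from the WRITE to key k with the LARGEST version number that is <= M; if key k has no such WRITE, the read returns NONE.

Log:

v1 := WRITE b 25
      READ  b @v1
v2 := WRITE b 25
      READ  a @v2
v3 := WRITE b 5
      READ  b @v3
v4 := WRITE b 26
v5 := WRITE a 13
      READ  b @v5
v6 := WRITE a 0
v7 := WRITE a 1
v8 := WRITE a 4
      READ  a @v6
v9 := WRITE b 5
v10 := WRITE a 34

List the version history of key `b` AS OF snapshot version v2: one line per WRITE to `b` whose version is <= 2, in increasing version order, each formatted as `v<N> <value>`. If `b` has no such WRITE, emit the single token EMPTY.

Scan writes for key=b with version <= 2:
  v1 WRITE b 25 -> keep
  v2 WRITE b 25 -> keep
  v3 WRITE b 5 -> drop (> snap)
  v4 WRITE b 26 -> drop (> snap)
  v5 WRITE a 13 -> skip
  v6 WRITE a 0 -> skip
  v7 WRITE a 1 -> skip
  v8 WRITE a 4 -> skip
  v9 WRITE b 5 -> drop (> snap)
  v10 WRITE a 34 -> skip
Collected: [(1, 25), (2, 25)]

Answer: v1 25
v2 25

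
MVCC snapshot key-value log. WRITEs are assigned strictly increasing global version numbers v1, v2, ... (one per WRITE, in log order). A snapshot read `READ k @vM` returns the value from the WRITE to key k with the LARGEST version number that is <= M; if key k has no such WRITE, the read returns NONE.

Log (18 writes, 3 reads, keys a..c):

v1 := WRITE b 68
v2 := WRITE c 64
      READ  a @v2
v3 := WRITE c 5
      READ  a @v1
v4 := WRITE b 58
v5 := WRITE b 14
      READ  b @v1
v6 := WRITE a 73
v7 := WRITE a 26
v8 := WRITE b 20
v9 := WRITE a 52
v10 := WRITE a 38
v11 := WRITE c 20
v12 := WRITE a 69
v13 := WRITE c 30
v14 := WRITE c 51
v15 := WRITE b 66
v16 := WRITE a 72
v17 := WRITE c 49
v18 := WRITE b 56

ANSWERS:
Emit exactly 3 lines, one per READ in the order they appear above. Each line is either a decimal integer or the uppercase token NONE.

Answer: NONE
NONE
68

Derivation:
v1: WRITE b=68  (b history now [(1, 68)])
v2: WRITE c=64  (c history now [(2, 64)])
READ a @v2: history=[] -> no version <= 2 -> NONE
v3: WRITE c=5  (c history now [(2, 64), (3, 5)])
READ a @v1: history=[] -> no version <= 1 -> NONE
v4: WRITE b=58  (b history now [(1, 68), (4, 58)])
v5: WRITE b=14  (b history now [(1, 68), (4, 58), (5, 14)])
READ b @v1: history=[(1, 68), (4, 58), (5, 14)] -> pick v1 -> 68
v6: WRITE a=73  (a history now [(6, 73)])
v7: WRITE a=26  (a history now [(6, 73), (7, 26)])
v8: WRITE b=20  (b history now [(1, 68), (4, 58), (5, 14), (8, 20)])
v9: WRITE a=52  (a history now [(6, 73), (7, 26), (9, 52)])
v10: WRITE a=38  (a history now [(6, 73), (7, 26), (9, 52), (10, 38)])
v11: WRITE c=20  (c history now [(2, 64), (3, 5), (11, 20)])
v12: WRITE a=69  (a history now [(6, 73), (7, 26), (9, 52), (10, 38), (12, 69)])
v13: WRITE c=30  (c history now [(2, 64), (3, 5), (11, 20), (13, 30)])
v14: WRITE c=51  (c history now [(2, 64), (3, 5), (11, 20), (13, 30), (14, 51)])
v15: WRITE b=66  (b history now [(1, 68), (4, 58), (5, 14), (8, 20), (15, 66)])
v16: WRITE a=72  (a history now [(6, 73), (7, 26), (9, 52), (10, 38), (12, 69), (16, 72)])
v17: WRITE c=49  (c history now [(2, 64), (3, 5), (11, 20), (13, 30), (14, 51), (17, 49)])
v18: WRITE b=56  (b history now [(1, 68), (4, 58), (5, 14), (8, 20), (15, 66), (18, 56)])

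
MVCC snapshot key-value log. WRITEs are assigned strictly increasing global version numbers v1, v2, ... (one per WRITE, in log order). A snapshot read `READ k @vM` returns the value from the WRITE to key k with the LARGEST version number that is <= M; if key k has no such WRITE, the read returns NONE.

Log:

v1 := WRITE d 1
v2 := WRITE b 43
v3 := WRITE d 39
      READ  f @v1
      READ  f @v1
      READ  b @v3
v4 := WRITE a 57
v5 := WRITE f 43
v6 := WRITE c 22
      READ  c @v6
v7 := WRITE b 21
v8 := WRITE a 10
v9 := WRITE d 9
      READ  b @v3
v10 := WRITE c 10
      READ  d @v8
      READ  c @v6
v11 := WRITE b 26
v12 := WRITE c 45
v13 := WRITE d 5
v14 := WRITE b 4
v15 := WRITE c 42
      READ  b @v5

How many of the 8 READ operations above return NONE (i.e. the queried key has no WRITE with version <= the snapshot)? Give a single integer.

Answer: 2

Derivation:
v1: WRITE d=1  (d history now [(1, 1)])
v2: WRITE b=43  (b history now [(2, 43)])
v3: WRITE d=39  (d history now [(1, 1), (3, 39)])
READ f @v1: history=[] -> no version <= 1 -> NONE
READ f @v1: history=[] -> no version <= 1 -> NONE
READ b @v3: history=[(2, 43)] -> pick v2 -> 43
v4: WRITE a=57  (a history now [(4, 57)])
v5: WRITE f=43  (f history now [(5, 43)])
v6: WRITE c=22  (c history now [(6, 22)])
READ c @v6: history=[(6, 22)] -> pick v6 -> 22
v7: WRITE b=21  (b history now [(2, 43), (7, 21)])
v8: WRITE a=10  (a history now [(4, 57), (8, 10)])
v9: WRITE d=9  (d history now [(1, 1), (3, 39), (9, 9)])
READ b @v3: history=[(2, 43), (7, 21)] -> pick v2 -> 43
v10: WRITE c=10  (c history now [(6, 22), (10, 10)])
READ d @v8: history=[(1, 1), (3, 39), (9, 9)] -> pick v3 -> 39
READ c @v6: history=[(6, 22), (10, 10)] -> pick v6 -> 22
v11: WRITE b=26  (b history now [(2, 43), (7, 21), (11, 26)])
v12: WRITE c=45  (c history now [(6, 22), (10, 10), (12, 45)])
v13: WRITE d=5  (d history now [(1, 1), (3, 39), (9, 9), (13, 5)])
v14: WRITE b=4  (b history now [(2, 43), (7, 21), (11, 26), (14, 4)])
v15: WRITE c=42  (c history now [(6, 22), (10, 10), (12, 45), (15, 42)])
READ b @v5: history=[(2, 43), (7, 21), (11, 26), (14, 4)] -> pick v2 -> 43
Read results in order: ['NONE', 'NONE', '43', '22', '43', '39', '22', '43']
NONE count = 2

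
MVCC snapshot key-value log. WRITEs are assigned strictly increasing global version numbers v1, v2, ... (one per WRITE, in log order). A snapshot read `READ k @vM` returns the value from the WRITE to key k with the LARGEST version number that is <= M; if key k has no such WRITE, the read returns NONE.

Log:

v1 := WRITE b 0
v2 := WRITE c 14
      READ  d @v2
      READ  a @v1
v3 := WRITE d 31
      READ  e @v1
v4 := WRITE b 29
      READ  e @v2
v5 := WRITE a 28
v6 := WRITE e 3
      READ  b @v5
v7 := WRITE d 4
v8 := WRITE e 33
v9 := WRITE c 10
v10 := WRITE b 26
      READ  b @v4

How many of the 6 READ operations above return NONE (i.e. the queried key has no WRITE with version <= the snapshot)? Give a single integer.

v1: WRITE b=0  (b history now [(1, 0)])
v2: WRITE c=14  (c history now [(2, 14)])
READ d @v2: history=[] -> no version <= 2 -> NONE
READ a @v1: history=[] -> no version <= 1 -> NONE
v3: WRITE d=31  (d history now [(3, 31)])
READ e @v1: history=[] -> no version <= 1 -> NONE
v4: WRITE b=29  (b history now [(1, 0), (4, 29)])
READ e @v2: history=[] -> no version <= 2 -> NONE
v5: WRITE a=28  (a history now [(5, 28)])
v6: WRITE e=3  (e history now [(6, 3)])
READ b @v5: history=[(1, 0), (4, 29)] -> pick v4 -> 29
v7: WRITE d=4  (d history now [(3, 31), (7, 4)])
v8: WRITE e=33  (e history now [(6, 3), (8, 33)])
v9: WRITE c=10  (c history now [(2, 14), (9, 10)])
v10: WRITE b=26  (b history now [(1, 0), (4, 29), (10, 26)])
READ b @v4: history=[(1, 0), (4, 29), (10, 26)] -> pick v4 -> 29
Read results in order: ['NONE', 'NONE', 'NONE', 'NONE', '29', '29']
NONE count = 4

Answer: 4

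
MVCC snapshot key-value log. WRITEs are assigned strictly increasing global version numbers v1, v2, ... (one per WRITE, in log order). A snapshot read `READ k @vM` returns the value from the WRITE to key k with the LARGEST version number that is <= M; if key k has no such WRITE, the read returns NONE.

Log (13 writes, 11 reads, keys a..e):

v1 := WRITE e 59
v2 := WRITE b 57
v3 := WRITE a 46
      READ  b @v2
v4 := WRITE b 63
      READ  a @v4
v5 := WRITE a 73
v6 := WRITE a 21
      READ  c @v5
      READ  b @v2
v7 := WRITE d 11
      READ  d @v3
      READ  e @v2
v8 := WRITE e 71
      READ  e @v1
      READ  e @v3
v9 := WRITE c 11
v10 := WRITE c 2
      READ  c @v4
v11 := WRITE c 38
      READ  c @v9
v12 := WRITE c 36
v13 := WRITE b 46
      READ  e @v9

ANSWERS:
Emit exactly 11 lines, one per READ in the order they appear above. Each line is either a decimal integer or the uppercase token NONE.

Answer: 57
46
NONE
57
NONE
59
59
59
NONE
11
71

Derivation:
v1: WRITE e=59  (e history now [(1, 59)])
v2: WRITE b=57  (b history now [(2, 57)])
v3: WRITE a=46  (a history now [(3, 46)])
READ b @v2: history=[(2, 57)] -> pick v2 -> 57
v4: WRITE b=63  (b history now [(2, 57), (4, 63)])
READ a @v4: history=[(3, 46)] -> pick v3 -> 46
v5: WRITE a=73  (a history now [(3, 46), (5, 73)])
v6: WRITE a=21  (a history now [(3, 46), (5, 73), (6, 21)])
READ c @v5: history=[] -> no version <= 5 -> NONE
READ b @v2: history=[(2, 57), (4, 63)] -> pick v2 -> 57
v7: WRITE d=11  (d history now [(7, 11)])
READ d @v3: history=[(7, 11)] -> no version <= 3 -> NONE
READ e @v2: history=[(1, 59)] -> pick v1 -> 59
v8: WRITE e=71  (e history now [(1, 59), (8, 71)])
READ e @v1: history=[(1, 59), (8, 71)] -> pick v1 -> 59
READ e @v3: history=[(1, 59), (8, 71)] -> pick v1 -> 59
v9: WRITE c=11  (c history now [(9, 11)])
v10: WRITE c=2  (c history now [(9, 11), (10, 2)])
READ c @v4: history=[(9, 11), (10, 2)] -> no version <= 4 -> NONE
v11: WRITE c=38  (c history now [(9, 11), (10, 2), (11, 38)])
READ c @v9: history=[(9, 11), (10, 2), (11, 38)] -> pick v9 -> 11
v12: WRITE c=36  (c history now [(9, 11), (10, 2), (11, 38), (12, 36)])
v13: WRITE b=46  (b history now [(2, 57), (4, 63), (13, 46)])
READ e @v9: history=[(1, 59), (8, 71)] -> pick v8 -> 71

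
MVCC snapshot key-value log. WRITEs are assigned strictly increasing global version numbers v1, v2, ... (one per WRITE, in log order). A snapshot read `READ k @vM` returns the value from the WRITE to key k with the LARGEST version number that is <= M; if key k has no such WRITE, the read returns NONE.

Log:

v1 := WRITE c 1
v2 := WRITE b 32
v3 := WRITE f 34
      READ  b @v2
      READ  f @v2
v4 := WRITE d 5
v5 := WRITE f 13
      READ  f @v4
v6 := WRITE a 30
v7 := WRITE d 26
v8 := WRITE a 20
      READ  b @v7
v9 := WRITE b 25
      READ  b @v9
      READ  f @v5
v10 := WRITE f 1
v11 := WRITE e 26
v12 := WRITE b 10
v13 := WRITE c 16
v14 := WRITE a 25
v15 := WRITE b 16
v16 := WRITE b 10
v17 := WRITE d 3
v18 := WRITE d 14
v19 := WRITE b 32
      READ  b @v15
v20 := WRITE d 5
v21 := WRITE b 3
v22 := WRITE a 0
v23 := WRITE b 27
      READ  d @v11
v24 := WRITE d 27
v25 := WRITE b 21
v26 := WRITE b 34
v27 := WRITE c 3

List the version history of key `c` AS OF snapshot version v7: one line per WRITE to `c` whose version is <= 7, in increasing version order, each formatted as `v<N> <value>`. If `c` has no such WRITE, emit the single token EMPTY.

Scan writes for key=c with version <= 7:
  v1 WRITE c 1 -> keep
  v2 WRITE b 32 -> skip
  v3 WRITE f 34 -> skip
  v4 WRITE d 5 -> skip
  v5 WRITE f 13 -> skip
  v6 WRITE a 30 -> skip
  v7 WRITE d 26 -> skip
  v8 WRITE a 20 -> skip
  v9 WRITE b 25 -> skip
  v10 WRITE f 1 -> skip
  v11 WRITE e 26 -> skip
  v12 WRITE b 10 -> skip
  v13 WRITE c 16 -> drop (> snap)
  v14 WRITE a 25 -> skip
  v15 WRITE b 16 -> skip
  v16 WRITE b 10 -> skip
  v17 WRITE d 3 -> skip
  v18 WRITE d 14 -> skip
  v19 WRITE b 32 -> skip
  v20 WRITE d 5 -> skip
  v21 WRITE b 3 -> skip
  v22 WRITE a 0 -> skip
  v23 WRITE b 27 -> skip
  v24 WRITE d 27 -> skip
  v25 WRITE b 21 -> skip
  v26 WRITE b 34 -> skip
  v27 WRITE c 3 -> drop (> snap)
Collected: [(1, 1)]

Answer: v1 1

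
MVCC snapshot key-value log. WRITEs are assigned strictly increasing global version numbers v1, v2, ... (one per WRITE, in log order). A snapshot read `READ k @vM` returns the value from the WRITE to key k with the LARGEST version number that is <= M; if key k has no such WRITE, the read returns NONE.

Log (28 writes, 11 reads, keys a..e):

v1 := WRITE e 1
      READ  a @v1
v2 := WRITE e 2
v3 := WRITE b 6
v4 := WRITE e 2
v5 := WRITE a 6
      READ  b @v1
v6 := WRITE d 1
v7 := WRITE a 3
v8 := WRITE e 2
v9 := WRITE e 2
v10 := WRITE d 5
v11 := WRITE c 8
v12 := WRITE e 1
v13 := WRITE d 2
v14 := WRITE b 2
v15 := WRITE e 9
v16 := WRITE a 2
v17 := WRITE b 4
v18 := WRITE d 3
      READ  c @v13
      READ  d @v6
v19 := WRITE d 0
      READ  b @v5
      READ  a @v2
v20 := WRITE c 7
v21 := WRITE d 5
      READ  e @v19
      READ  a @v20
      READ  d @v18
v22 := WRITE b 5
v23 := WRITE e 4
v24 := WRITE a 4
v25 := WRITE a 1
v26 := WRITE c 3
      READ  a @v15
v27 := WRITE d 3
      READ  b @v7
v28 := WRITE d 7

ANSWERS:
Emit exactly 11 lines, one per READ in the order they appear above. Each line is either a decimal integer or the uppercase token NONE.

v1: WRITE e=1  (e history now [(1, 1)])
READ a @v1: history=[] -> no version <= 1 -> NONE
v2: WRITE e=2  (e history now [(1, 1), (2, 2)])
v3: WRITE b=6  (b history now [(3, 6)])
v4: WRITE e=2  (e history now [(1, 1), (2, 2), (4, 2)])
v5: WRITE a=6  (a history now [(5, 6)])
READ b @v1: history=[(3, 6)] -> no version <= 1 -> NONE
v6: WRITE d=1  (d history now [(6, 1)])
v7: WRITE a=3  (a history now [(5, 6), (7, 3)])
v8: WRITE e=2  (e history now [(1, 1), (2, 2), (4, 2), (8, 2)])
v9: WRITE e=2  (e history now [(1, 1), (2, 2), (4, 2), (8, 2), (9, 2)])
v10: WRITE d=5  (d history now [(6, 1), (10, 5)])
v11: WRITE c=8  (c history now [(11, 8)])
v12: WRITE e=1  (e history now [(1, 1), (2, 2), (4, 2), (8, 2), (9, 2), (12, 1)])
v13: WRITE d=2  (d history now [(6, 1), (10, 5), (13, 2)])
v14: WRITE b=2  (b history now [(3, 6), (14, 2)])
v15: WRITE e=9  (e history now [(1, 1), (2, 2), (4, 2), (8, 2), (9, 2), (12, 1), (15, 9)])
v16: WRITE a=2  (a history now [(5, 6), (7, 3), (16, 2)])
v17: WRITE b=4  (b history now [(3, 6), (14, 2), (17, 4)])
v18: WRITE d=3  (d history now [(6, 1), (10, 5), (13, 2), (18, 3)])
READ c @v13: history=[(11, 8)] -> pick v11 -> 8
READ d @v6: history=[(6, 1), (10, 5), (13, 2), (18, 3)] -> pick v6 -> 1
v19: WRITE d=0  (d history now [(6, 1), (10, 5), (13, 2), (18, 3), (19, 0)])
READ b @v5: history=[(3, 6), (14, 2), (17, 4)] -> pick v3 -> 6
READ a @v2: history=[(5, 6), (7, 3), (16, 2)] -> no version <= 2 -> NONE
v20: WRITE c=7  (c history now [(11, 8), (20, 7)])
v21: WRITE d=5  (d history now [(6, 1), (10, 5), (13, 2), (18, 3), (19, 0), (21, 5)])
READ e @v19: history=[(1, 1), (2, 2), (4, 2), (8, 2), (9, 2), (12, 1), (15, 9)] -> pick v15 -> 9
READ a @v20: history=[(5, 6), (7, 3), (16, 2)] -> pick v16 -> 2
READ d @v18: history=[(6, 1), (10, 5), (13, 2), (18, 3), (19, 0), (21, 5)] -> pick v18 -> 3
v22: WRITE b=5  (b history now [(3, 6), (14, 2), (17, 4), (22, 5)])
v23: WRITE e=4  (e history now [(1, 1), (2, 2), (4, 2), (8, 2), (9, 2), (12, 1), (15, 9), (23, 4)])
v24: WRITE a=4  (a history now [(5, 6), (7, 3), (16, 2), (24, 4)])
v25: WRITE a=1  (a history now [(5, 6), (7, 3), (16, 2), (24, 4), (25, 1)])
v26: WRITE c=3  (c history now [(11, 8), (20, 7), (26, 3)])
READ a @v15: history=[(5, 6), (7, 3), (16, 2), (24, 4), (25, 1)] -> pick v7 -> 3
v27: WRITE d=3  (d history now [(6, 1), (10, 5), (13, 2), (18, 3), (19, 0), (21, 5), (27, 3)])
READ b @v7: history=[(3, 6), (14, 2), (17, 4), (22, 5)] -> pick v3 -> 6
v28: WRITE d=7  (d history now [(6, 1), (10, 5), (13, 2), (18, 3), (19, 0), (21, 5), (27, 3), (28, 7)])

Answer: NONE
NONE
8
1
6
NONE
9
2
3
3
6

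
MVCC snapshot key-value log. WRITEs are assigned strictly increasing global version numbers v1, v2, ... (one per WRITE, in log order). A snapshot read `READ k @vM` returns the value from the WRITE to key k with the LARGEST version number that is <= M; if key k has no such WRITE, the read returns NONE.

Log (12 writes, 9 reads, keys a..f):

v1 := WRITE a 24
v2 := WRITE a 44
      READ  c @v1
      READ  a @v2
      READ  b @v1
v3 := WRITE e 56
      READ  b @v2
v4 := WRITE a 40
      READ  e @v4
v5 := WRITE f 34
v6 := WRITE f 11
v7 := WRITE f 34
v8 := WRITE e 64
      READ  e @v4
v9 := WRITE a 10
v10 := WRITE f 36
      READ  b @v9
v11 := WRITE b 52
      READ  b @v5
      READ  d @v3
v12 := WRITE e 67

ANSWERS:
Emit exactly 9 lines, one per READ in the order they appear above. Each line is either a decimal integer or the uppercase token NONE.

v1: WRITE a=24  (a history now [(1, 24)])
v2: WRITE a=44  (a history now [(1, 24), (2, 44)])
READ c @v1: history=[] -> no version <= 1 -> NONE
READ a @v2: history=[(1, 24), (2, 44)] -> pick v2 -> 44
READ b @v1: history=[] -> no version <= 1 -> NONE
v3: WRITE e=56  (e history now [(3, 56)])
READ b @v2: history=[] -> no version <= 2 -> NONE
v4: WRITE a=40  (a history now [(1, 24), (2, 44), (4, 40)])
READ e @v4: history=[(3, 56)] -> pick v3 -> 56
v5: WRITE f=34  (f history now [(5, 34)])
v6: WRITE f=11  (f history now [(5, 34), (6, 11)])
v7: WRITE f=34  (f history now [(5, 34), (6, 11), (7, 34)])
v8: WRITE e=64  (e history now [(3, 56), (8, 64)])
READ e @v4: history=[(3, 56), (8, 64)] -> pick v3 -> 56
v9: WRITE a=10  (a history now [(1, 24), (2, 44), (4, 40), (9, 10)])
v10: WRITE f=36  (f history now [(5, 34), (6, 11), (7, 34), (10, 36)])
READ b @v9: history=[] -> no version <= 9 -> NONE
v11: WRITE b=52  (b history now [(11, 52)])
READ b @v5: history=[(11, 52)] -> no version <= 5 -> NONE
READ d @v3: history=[] -> no version <= 3 -> NONE
v12: WRITE e=67  (e history now [(3, 56), (8, 64), (12, 67)])

Answer: NONE
44
NONE
NONE
56
56
NONE
NONE
NONE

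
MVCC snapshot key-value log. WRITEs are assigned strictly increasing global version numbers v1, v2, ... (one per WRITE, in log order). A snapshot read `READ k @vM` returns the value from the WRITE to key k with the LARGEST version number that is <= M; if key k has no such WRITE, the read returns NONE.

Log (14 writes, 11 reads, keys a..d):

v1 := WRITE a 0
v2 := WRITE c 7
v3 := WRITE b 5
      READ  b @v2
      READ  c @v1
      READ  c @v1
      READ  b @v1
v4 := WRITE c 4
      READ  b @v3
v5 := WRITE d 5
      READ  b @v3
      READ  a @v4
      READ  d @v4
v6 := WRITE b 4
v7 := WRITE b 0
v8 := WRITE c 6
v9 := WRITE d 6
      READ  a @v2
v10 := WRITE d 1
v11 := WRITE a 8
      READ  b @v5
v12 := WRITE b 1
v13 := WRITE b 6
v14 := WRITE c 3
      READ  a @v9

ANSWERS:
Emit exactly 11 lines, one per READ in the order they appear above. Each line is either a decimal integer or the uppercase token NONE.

Answer: NONE
NONE
NONE
NONE
5
5
0
NONE
0
5
0

Derivation:
v1: WRITE a=0  (a history now [(1, 0)])
v2: WRITE c=7  (c history now [(2, 7)])
v3: WRITE b=5  (b history now [(3, 5)])
READ b @v2: history=[(3, 5)] -> no version <= 2 -> NONE
READ c @v1: history=[(2, 7)] -> no version <= 1 -> NONE
READ c @v1: history=[(2, 7)] -> no version <= 1 -> NONE
READ b @v1: history=[(3, 5)] -> no version <= 1 -> NONE
v4: WRITE c=4  (c history now [(2, 7), (4, 4)])
READ b @v3: history=[(3, 5)] -> pick v3 -> 5
v5: WRITE d=5  (d history now [(5, 5)])
READ b @v3: history=[(3, 5)] -> pick v3 -> 5
READ a @v4: history=[(1, 0)] -> pick v1 -> 0
READ d @v4: history=[(5, 5)] -> no version <= 4 -> NONE
v6: WRITE b=4  (b history now [(3, 5), (6, 4)])
v7: WRITE b=0  (b history now [(3, 5), (6, 4), (7, 0)])
v8: WRITE c=6  (c history now [(2, 7), (4, 4), (8, 6)])
v9: WRITE d=6  (d history now [(5, 5), (9, 6)])
READ a @v2: history=[(1, 0)] -> pick v1 -> 0
v10: WRITE d=1  (d history now [(5, 5), (9, 6), (10, 1)])
v11: WRITE a=8  (a history now [(1, 0), (11, 8)])
READ b @v5: history=[(3, 5), (6, 4), (7, 0)] -> pick v3 -> 5
v12: WRITE b=1  (b history now [(3, 5), (6, 4), (7, 0), (12, 1)])
v13: WRITE b=6  (b history now [(3, 5), (6, 4), (7, 0), (12, 1), (13, 6)])
v14: WRITE c=3  (c history now [(2, 7), (4, 4), (8, 6), (14, 3)])
READ a @v9: history=[(1, 0), (11, 8)] -> pick v1 -> 0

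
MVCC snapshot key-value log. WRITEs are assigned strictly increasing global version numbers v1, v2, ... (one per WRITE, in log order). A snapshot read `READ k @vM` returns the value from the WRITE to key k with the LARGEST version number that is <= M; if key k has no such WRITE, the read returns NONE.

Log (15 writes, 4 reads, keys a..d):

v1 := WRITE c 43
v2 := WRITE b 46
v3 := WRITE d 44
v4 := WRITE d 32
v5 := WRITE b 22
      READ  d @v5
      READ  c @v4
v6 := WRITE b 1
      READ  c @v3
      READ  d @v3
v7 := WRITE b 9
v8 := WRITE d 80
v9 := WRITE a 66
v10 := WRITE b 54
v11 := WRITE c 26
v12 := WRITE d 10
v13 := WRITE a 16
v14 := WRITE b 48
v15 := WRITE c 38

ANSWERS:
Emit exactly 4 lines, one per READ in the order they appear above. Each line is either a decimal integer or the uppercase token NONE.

Answer: 32
43
43
44

Derivation:
v1: WRITE c=43  (c history now [(1, 43)])
v2: WRITE b=46  (b history now [(2, 46)])
v3: WRITE d=44  (d history now [(3, 44)])
v4: WRITE d=32  (d history now [(3, 44), (4, 32)])
v5: WRITE b=22  (b history now [(2, 46), (5, 22)])
READ d @v5: history=[(3, 44), (4, 32)] -> pick v4 -> 32
READ c @v4: history=[(1, 43)] -> pick v1 -> 43
v6: WRITE b=1  (b history now [(2, 46), (5, 22), (6, 1)])
READ c @v3: history=[(1, 43)] -> pick v1 -> 43
READ d @v3: history=[(3, 44), (4, 32)] -> pick v3 -> 44
v7: WRITE b=9  (b history now [(2, 46), (5, 22), (6, 1), (7, 9)])
v8: WRITE d=80  (d history now [(3, 44), (4, 32), (8, 80)])
v9: WRITE a=66  (a history now [(9, 66)])
v10: WRITE b=54  (b history now [(2, 46), (5, 22), (6, 1), (7, 9), (10, 54)])
v11: WRITE c=26  (c history now [(1, 43), (11, 26)])
v12: WRITE d=10  (d history now [(3, 44), (4, 32), (8, 80), (12, 10)])
v13: WRITE a=16  (a history now [(9, 66), (13, 16)])
v14: WRITE b=48  (b history now [(2, 46), (5, 22), (6, 1), (7, 9), (10, 54), (14, 48)])
v15: WRITE c=38  (c history now [(1, 43), (11, 26), (15, 38)])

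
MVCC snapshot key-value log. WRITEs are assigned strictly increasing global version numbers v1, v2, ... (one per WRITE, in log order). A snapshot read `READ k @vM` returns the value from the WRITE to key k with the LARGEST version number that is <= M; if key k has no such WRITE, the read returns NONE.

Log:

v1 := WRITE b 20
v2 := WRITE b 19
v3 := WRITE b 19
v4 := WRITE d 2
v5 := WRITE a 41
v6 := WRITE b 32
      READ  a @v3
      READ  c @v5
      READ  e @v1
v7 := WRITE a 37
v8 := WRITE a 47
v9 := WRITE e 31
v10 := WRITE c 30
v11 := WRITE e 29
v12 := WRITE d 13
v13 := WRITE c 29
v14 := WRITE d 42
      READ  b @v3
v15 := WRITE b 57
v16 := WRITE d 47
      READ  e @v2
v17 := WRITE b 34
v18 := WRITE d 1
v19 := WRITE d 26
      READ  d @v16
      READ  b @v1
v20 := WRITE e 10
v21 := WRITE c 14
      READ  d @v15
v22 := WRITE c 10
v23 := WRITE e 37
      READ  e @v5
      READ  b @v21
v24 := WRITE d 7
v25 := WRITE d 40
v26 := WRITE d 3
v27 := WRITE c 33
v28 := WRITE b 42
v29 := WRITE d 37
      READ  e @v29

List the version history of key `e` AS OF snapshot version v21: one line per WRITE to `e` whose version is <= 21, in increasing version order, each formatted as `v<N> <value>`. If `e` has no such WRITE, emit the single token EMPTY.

Answer: v9 31
v11 29
v20 10

Derivation:
Scan writes for key=e with version <= 21:
  v1 WRITE b 20 -> skip
  v2 WRITE b 19 -> skip
  v3 WRITE b 19 -> skip
  v4 WRITE d 2 -> skip
  v5 WRITE a 41 -> skip
  v6 WRITE b 32 -> skip
  v7 WRITE a 37 -> skip
  v8 WRITE a 47 -> skip
  v9 WRITE e 31 -> keep
  v10 WRITE c 30 -> skip
  v11 WRITE e 29 -> keep
  v12 WRITE d 13 -> skip
  v13 WRITE c 29 -> skip
  v14 WRITE d 42 -> skip
  v15 WRITE b 57 -> skip
  v16 WRITE d 47 -> skip
  v17 WRITE b 34 -> skip
  v18 WRITE d 1 -> skip
  v19 WRITE d 26 -> skip
  v20 WRITE e 10 -> keep
  v21 WRITE c 14 -> skip
  v22 WRITE c 10 -> skip
  v23 WRITE e 37 -> drop (> snap)
  v24 WRITE d 7 -> skip
  v25 WRITE d 40 -> skip
  v26 WRITE d 3 -> skip
  v27 WRITE c 33 -> skip
  v28 WRITE b 42 -> skip
  v29 WRITE d 37 -> skip
Collected: [(9, 31), (11, 29), (20, 10)]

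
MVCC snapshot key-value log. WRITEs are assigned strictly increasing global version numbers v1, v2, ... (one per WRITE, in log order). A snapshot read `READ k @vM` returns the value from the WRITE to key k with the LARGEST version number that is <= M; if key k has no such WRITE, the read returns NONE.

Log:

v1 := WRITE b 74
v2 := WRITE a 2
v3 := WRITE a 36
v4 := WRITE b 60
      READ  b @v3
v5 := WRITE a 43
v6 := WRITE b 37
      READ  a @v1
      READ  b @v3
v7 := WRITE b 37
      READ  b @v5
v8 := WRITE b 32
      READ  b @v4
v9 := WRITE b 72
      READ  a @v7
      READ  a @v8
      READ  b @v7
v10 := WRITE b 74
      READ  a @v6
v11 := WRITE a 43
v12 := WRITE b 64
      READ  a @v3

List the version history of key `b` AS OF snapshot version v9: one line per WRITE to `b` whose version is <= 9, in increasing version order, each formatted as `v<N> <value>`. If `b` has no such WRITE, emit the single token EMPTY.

Scan writes for key=b with version <= 9:
  v1 WRITE b 74 -> keep
  v2 WRITE a 2 -> skip
  v3 WRITE a 36 -> skip
  v4 WRITE b 60 -> keep
  v5 WRITE a 43 -> skip
  v6 WRITE b 37 -> keep
  v7 WRITE b 37 -> keep
  v8 WRITE b 32 -> keep
  v9 WRITE b 72 -> keep
  v10 WRITE b 74 -> drop (> snap)
  v11 WRITE a 43 -> skip
  v12 WRITE b 64 -> drop (> snap)
Collected: [(1, 74), (4, 60), (6, 37), (7, 37), (8, 32), (9, 72)]

Answer: v1 74
v4 60
v6 37
v7 37
v8 32
v9 72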